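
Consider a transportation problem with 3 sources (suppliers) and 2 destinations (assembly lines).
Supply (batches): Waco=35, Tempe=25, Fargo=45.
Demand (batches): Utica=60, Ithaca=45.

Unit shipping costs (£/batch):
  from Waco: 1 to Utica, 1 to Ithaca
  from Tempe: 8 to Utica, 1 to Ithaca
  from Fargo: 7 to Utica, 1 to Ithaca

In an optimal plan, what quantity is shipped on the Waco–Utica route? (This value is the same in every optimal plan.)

Solving gives:
  Waco→Utica: 35 × £1 = £35
  Tempe→Ithaca: 25 × £1 = £25
  Fargo→Utica: 25 × £7 = £175
  Fargo→Ithaca: 20 × £1 = £20
Total cost = £255.
So Waco→Utica carries 35 batches.

35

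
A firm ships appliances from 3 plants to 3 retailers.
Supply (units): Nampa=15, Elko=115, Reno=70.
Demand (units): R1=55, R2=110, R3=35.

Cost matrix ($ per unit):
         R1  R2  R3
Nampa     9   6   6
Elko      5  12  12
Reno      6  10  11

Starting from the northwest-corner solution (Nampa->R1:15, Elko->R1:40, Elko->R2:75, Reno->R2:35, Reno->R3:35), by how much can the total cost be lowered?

185

Current plan cost = 15·9 + 40·5 + 75·12 + 35·10 + 35·11 = $1970.
Optimal plan:
  Nampa–R3: 15 × $6 = $90
  Elko–R1: 55 × $5 = $275
  Elko–R2: 40 × $12 = $480
  Elko–R3: 20 × $12 = $240
  Reno–R2: 70 × $10 = $700
Optimal cost = $1785.
Saving = 1970 − 1785 = $185.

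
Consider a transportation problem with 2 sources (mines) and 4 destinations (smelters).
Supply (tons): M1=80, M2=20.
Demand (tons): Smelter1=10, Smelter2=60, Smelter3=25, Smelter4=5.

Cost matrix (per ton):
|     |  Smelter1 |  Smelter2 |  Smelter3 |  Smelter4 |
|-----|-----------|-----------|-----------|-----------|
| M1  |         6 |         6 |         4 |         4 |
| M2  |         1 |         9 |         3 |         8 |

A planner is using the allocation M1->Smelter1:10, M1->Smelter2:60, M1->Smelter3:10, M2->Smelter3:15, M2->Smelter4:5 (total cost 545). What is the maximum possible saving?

Current plan cost = 10·6 + 60·6 + 10·4 + 15·3 + 5·8 = 545.
Optimal plan:
  M1–Smelter2: 60 tons
  M1–Smelter3: 15 tons
  M1–Smelter4: 5 tons
  M2–Smelter1: 10 tons
  M2–Smelter3: 10 tons
Optimal cost = 480.
Saving = 545 − 480 = 65.

65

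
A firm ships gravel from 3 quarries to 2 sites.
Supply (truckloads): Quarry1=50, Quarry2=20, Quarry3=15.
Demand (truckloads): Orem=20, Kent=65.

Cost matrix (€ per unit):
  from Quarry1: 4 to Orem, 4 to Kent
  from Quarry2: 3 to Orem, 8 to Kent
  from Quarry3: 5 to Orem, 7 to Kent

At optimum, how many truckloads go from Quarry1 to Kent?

50

The minimum-cost plan:
  Quarry1–Kent: 50 truckloads
  Quarry2–Orem: 20 truckloads
  Quarry3–Kent: 15 truckloads
Total cost = €365.
So Quarry1→Kent carries 50 truckloads.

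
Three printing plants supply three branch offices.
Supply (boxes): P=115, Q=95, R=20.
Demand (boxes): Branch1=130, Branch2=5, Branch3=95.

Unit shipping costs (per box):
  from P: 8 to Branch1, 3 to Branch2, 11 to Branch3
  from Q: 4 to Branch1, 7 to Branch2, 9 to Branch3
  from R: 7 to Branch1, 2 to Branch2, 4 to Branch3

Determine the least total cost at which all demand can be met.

An optimal shipping plan:
  P→Branch1: 35 × 8 = 280
  P→Branch2: 5 × 3 = 15
  P→Branch3: 75 × 11 = 825
  Q→Branch1: 95 × 4 = 380
  R→Branch3: 20 × 4 = 80
Total = 280 + 15 + 825 + 380 + 80 = 1580.
(Supply check: P ships 115; Q ships 95; R ships 20.)

1580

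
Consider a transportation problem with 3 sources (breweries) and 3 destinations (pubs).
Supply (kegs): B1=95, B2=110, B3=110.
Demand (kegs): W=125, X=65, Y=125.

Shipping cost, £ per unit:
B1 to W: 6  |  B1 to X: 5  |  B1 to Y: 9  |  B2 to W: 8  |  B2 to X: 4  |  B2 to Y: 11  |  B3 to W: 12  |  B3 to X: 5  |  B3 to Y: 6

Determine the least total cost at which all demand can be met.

1895

A cheapest plan:
  B1->W: 80 kegs
  B1->Y: 15 kegs
  B2->W: 45 kegs
  B2->X: 65 kegs
  B3->Y: 110 kegs
Total cost = £1895.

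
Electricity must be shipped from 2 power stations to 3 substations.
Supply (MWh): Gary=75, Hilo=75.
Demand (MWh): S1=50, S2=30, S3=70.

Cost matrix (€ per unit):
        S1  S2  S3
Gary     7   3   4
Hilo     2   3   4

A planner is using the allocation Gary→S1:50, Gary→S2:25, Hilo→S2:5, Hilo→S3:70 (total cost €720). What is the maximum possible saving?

Current plan cost = 50·7 + 25·3 + 5·3 + 70·4 = €720.
Optimal plan:
  Gary to S2: 30 × €3 = €90
  Gary to S3: 45 × €4 = €180
  Hilo to S1: 50 × €2 = €100
  Hilo to S3: 25 × €4 = €100
Optimal cost = €470.
Saving = 720 − 470 = €250.

250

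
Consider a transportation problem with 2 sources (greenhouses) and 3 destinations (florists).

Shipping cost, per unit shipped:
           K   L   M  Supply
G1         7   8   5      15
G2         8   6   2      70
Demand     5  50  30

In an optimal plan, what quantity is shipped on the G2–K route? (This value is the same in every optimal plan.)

0

Solving gives:
  G1–K: 5 × 7 = 35
  G1–L: 10 × 8 = 80
  G2–L: 40 × 6 = 240
  G2–M: 30 × 2 = 60
Total cost = 415.
The route G2→K is not used.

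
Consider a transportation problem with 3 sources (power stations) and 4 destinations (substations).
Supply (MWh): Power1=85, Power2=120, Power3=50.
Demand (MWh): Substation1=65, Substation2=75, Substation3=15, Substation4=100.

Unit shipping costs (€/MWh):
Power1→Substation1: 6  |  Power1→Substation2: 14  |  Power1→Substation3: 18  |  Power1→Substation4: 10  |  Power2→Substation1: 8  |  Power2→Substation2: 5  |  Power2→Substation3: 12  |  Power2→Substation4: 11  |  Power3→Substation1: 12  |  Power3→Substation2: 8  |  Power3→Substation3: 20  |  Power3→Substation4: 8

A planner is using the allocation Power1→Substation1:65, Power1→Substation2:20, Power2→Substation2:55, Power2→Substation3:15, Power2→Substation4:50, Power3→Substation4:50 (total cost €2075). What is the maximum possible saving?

Current plan cost = 65·6 + 20·14 + 55·5 + 15·12 + 50·11 + 50·8 = €2075.
Optimal plan:
  Power1→Substation1: 65 × €6 = €390
  Power1→Substation4: 20 × €10 = €200
  Power2→Substation2: 75 × €5 = €375
  Power2→Substation3: 15 × €12 = €180
  Power2→Substation4: 30 × €11 = €330
  Power3→Substation4: 50 × €8 = €400
Optimal cost = €1875.
Saving = 2075 − 1875 = €200.

200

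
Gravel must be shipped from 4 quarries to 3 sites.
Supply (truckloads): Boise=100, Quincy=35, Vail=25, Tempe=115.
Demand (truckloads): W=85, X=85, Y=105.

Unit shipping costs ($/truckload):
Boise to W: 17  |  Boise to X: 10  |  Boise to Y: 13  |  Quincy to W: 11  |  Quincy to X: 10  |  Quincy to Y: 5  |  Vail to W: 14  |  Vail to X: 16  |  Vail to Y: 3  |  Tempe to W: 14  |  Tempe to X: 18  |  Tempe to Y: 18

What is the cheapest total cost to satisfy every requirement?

Optimal allocation:
  Boise->X: 85 truckloads
  Boise->Y: 15 truckloads
  Quincy->Y: 35 truckloads
  Vail->Y: 25 truckloads
  Tempe->W: 85 truckloads
  Tempe->Y: 30 truckloads
Total cost = $3025.

3025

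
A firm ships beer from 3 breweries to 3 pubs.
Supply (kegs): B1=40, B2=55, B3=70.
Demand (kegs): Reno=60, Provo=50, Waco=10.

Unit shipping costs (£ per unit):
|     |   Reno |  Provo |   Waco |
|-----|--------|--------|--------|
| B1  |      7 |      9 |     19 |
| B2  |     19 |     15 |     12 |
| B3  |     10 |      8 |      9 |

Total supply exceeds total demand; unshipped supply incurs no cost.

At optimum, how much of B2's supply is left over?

Minimum-cost shipments:
  B1→Reno: 40 × £7 = £280
  B2→Waco: 10 × £12 = £120
  B3→Reno: 20 × £10 = £200
  B3→Provo: 50 × £8 = £400
Total cost = £1000.
B2 ships 10 of its 55, leaving 45.

45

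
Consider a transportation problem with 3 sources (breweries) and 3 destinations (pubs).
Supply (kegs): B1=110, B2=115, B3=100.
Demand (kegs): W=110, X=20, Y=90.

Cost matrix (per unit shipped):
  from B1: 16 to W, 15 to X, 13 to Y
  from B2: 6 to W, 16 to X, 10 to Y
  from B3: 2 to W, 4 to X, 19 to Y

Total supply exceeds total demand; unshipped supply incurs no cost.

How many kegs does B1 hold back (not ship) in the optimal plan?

105

An optimal plan:
  B1->Y: 5 × 13 = 65
  B2->W: 30 × 6 = 180
  B2->Y: 85 × 10 = 850
  B3->W: 80 × 2 = 160
  B3->X: 20 × 4 = 80
Total cost = 1335.
B1 ships 5 of its 110, leaving 105.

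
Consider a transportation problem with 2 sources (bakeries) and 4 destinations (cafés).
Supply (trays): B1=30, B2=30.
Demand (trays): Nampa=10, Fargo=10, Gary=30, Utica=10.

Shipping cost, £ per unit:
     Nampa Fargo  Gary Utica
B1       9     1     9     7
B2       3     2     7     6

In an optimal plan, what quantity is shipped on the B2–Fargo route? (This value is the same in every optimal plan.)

0

Solving gives:
  B1–Fargo: 10 trays
  B1–Gary: 10 trays
  B1–Utica: 10 trays
  B2–Nampa: 10 trays
  B2–Gary: 20 trays
Total cost = £340.
The route B2→Fargo is not used.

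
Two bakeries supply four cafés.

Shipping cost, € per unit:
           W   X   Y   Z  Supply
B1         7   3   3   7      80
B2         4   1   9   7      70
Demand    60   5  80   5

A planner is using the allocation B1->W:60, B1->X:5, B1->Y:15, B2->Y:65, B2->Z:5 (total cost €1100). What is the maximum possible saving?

Current plan cost = 60·7 + 5·3 + 15·3 + 65·9 + 5·7 = €1100.
Optimal plan:
  B1–Y: 80 × €3 = €240
  B2–W: 60 × €4 = €240
  B2–X: 5 × €1 = €5
  B2–Z: 5 × €7 = €35
Optimal cost = €520.
Saving = 1100 − 520 = €580.

580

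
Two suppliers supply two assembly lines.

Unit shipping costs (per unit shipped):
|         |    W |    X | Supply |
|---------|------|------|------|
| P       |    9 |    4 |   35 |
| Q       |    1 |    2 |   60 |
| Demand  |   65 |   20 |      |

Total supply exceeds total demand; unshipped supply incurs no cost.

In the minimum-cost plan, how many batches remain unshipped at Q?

0

Minimum-cost shipments:
  P→W: 5 × 9 = 45
  P→X: 20 × 4 = 80
  Q→W: 60 × 1 = 60
Total cost = 185.
Q ships 60 of its 60, leaving 0.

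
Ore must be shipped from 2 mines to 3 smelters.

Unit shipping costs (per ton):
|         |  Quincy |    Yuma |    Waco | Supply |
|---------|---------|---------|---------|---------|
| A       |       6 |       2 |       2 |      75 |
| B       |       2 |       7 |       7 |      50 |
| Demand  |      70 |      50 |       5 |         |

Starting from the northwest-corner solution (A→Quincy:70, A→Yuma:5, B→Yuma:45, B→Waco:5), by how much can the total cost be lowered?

450

Current plan cost = 70·6 + 5·2 + 45·7 + 5·7 = 780.
Optimal plan:
  A→Quincy: 20 × 6 = 120
  A→Yuma: 50 × 2 = 100
  A→Waco: 5 × 2 = 10
  B→Quincy: 50 × 2 = 100
Optimal cost = 330.
Saving = 780 − 330 = 450.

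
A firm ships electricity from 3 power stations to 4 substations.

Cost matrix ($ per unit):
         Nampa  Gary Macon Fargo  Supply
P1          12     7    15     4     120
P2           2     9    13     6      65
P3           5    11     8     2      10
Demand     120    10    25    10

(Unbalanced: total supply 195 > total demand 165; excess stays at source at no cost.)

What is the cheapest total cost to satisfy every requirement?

A cheapest plan:
  P1→Nampa: 45 × $12 = $540
  P1→Gary: 10 × $7 = $70
  P1→Macon: 25 × $15 = $375
  P1→Fargo: 10 × $4 = $40
  P2→Nampa: 65 × $2 = $130
  P3→Nampa: 10 × $5 = $50
Total = 540 + 70 + 375 + 40 + 130 + 50 = $1205.
(Supply check: P1 ships 90; P2 ships 65; P3 ships 10.)

1205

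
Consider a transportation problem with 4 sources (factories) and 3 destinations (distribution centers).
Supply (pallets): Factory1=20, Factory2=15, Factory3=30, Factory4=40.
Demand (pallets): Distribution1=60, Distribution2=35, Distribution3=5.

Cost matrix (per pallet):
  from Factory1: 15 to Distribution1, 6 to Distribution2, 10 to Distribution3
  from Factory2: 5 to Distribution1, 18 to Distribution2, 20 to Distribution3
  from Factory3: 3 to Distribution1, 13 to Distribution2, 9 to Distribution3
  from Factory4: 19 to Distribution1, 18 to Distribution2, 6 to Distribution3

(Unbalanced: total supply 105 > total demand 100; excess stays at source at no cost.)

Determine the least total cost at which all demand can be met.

Optimal allocation:
  Factory1 to Distribution2: 20 pallets
  Factory2 to Distribution1: 15 pallets
  Factory3 to Distribution1: 30 pallets
  Factory4 to Distribution1: 15 pallets
  Factory4 to Distribution2: 15 pallets
  Factory4 to Distribution3: 5 pallets
Total cost = 870.
(Supply check: Factory1 ships 20; Factory2 ships 15; Factory3 ships 30; Factory4 ships 35.)

870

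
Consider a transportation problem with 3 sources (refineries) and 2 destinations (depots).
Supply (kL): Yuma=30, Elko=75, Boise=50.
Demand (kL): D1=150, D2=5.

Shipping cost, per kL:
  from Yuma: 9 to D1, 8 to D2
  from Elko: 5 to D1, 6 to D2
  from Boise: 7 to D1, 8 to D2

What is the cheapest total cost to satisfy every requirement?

A cheapest plan:
  Yuma→D1: 25 × 9 = 225
  Yuma→D2: 5 × 8 = 40
  Elko→D1: 75 × 5 = 375
  Boise→D1: 50 × 7 = 350
Total = 225 + 40 + 375 + 350 = 990.
(Supply check: Yuma ships 30; Elko ships 75; Boise ships 50.)

990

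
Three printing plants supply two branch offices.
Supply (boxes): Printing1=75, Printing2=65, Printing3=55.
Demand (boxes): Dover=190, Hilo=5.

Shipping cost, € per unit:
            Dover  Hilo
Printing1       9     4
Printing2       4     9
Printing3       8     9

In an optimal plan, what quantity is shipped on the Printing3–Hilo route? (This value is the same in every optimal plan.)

Solving gives:
  Printing1→Dover: 70 boxes
  Printing1→Hilo: 5 boxes
  Printing2→Dover: 65 boxes
  Printing3→Dover: 55 boxes
Total cost = €1350.
The route Printing3→Hilo is not used.

0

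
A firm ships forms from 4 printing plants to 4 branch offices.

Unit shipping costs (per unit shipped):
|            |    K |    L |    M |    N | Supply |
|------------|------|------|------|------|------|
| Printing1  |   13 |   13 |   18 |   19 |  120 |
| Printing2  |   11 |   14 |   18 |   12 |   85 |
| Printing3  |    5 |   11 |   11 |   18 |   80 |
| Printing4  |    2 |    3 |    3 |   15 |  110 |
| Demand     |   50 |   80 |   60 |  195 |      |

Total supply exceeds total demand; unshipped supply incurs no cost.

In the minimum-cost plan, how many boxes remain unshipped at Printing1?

Minimum-cost shipments:
  Printing1–N: 110 × 19 = 2090
  Printing2–N: 85 × 12 = 1020
  Printing3–K: 50 × 5 = 250
  Printing3–M: 30 × 11 = 330
  Printing4–L: 80 × 3 = 240
  Printing4–M: 30 × 3 = 90
Total cost = 4020.
Printing1 ships 110 of its 120, leaving 10.

10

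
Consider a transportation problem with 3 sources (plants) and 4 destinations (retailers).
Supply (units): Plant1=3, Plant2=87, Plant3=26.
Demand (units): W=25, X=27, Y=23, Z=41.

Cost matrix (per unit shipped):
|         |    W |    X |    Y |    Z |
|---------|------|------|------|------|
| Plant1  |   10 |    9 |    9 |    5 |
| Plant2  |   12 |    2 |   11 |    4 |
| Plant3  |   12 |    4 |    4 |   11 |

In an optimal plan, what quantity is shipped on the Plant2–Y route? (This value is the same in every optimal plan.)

Solving gives:
  Plant1 to W: 3 × 10 = 30
  Plant2 to W: 19 × 12 = 228
  Plant2 to X: 27 × 2 = 54
  Plant2 to Z: 41 × 4 = 164
  Plant3 to W: 3 × 12 = 36
  Plant3 to Y: 23 × 4 = 92
Total cost = 604.
The route Plant2→Y is not used.

0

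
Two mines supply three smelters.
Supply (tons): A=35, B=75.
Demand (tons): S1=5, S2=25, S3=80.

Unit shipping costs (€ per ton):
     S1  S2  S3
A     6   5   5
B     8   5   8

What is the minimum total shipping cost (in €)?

One minimum-cost allocation:
  A→S3: 35 × €5 = €175
  B→S1: 5 × €8 = €40
  B→S2: 25 × €5 = €125
  B→S3: 45 × €8 = €360
Total = 175 + 40 + 125 + 360 = €700.

700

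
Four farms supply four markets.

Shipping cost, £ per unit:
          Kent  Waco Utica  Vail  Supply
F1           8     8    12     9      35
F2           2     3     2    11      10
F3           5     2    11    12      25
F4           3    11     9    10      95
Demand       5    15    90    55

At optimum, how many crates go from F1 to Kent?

Optimal shipments:
  F1→Vail: 35 × £9 = £315
  F2→Utica: 10 × £2 = £20
  F3→Waco: 15 × £2 = £30
  F3→Utica: 10 × £11 = £110
  F4→Kent: 5 × £3 = £15
  F4→Utica: 70 × £9 = £630
  F4→Vail: 20 × £10 = £200
Total cost = £1320.
The route F1→Kent is not used.

0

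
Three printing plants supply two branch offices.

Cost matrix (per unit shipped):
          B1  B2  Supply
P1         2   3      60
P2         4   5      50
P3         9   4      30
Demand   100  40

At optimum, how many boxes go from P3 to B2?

30

Solving gives:
  P1 to B1: 50 boxes
  P1 to B2: 10 boxes
  P2 to B1: 50 boxes
  P3 to B2: 30 boxes
Total cost = 450.
So P3→B2 carries 30 boxes.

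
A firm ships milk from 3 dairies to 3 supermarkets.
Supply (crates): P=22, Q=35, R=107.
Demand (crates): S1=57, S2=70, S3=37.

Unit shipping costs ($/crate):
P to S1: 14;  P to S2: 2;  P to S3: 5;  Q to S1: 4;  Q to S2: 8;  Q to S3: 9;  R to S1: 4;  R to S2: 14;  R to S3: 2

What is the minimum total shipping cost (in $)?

An optimal shipping plan:
  P to S2: 22 × $2 = $44
  Q to S2: 35 × $8 = $280
  R to S1: 57 × $4 = $228
  R to S2: 13 × $14 = $182
  R to S3: 37 × $2 = $74
Total = 44 + 280 + 228 + 182 + 74 = $808.
(Supply check: P ships 22; Q ships 35; R ships 107.)

808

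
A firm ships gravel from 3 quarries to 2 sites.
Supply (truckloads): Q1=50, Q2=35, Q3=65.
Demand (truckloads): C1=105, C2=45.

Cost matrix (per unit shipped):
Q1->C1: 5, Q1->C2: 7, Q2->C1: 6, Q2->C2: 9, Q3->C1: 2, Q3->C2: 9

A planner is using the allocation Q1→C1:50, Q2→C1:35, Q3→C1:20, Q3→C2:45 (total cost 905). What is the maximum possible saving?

Current plan cost = 50·5 + 35·6 + 20·2 + 45·9 = 905.
Optimal plan:
  Q1→C1: 5 × 5 = 25
  Q1→C2: 45 × 7 = 315
  Q2→C1: 35 × 6 = 210
  Q3→C1: 65 × 2 = 130
Optimal cost = 680.
Saving = 905 − 680 = 225.

225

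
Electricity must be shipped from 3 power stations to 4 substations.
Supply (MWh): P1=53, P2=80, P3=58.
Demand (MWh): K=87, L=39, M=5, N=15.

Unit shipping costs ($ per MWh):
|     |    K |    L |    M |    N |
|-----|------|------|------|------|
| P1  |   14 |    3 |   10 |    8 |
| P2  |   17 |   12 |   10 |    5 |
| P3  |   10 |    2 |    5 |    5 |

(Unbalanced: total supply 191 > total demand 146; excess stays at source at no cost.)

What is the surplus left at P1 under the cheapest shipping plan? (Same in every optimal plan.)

An optimal plan:
  P1 to K: 14 × $14 = $196
  P1 to L: 39 × $3 = $117
  P2 to K: 15 × $17 = $255
  P2 to M: 5 × $10 = $50
  P2 to N: 15 × $5 = $75
  P3 to K: 58 × $10 = $580
Total cost = $1273.
P1 ships 53 of its 53, leaving 0.

0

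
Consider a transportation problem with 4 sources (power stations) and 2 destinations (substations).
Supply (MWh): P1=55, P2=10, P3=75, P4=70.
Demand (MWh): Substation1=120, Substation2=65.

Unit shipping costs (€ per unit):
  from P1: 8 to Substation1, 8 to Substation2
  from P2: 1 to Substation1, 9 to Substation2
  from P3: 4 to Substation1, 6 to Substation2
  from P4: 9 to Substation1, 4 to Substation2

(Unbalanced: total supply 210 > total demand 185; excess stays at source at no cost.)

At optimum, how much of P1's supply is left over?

Minimum-cost shipments:
  P1→Substation1: 35 × €8 = €280
  P2→Substation1: 10 × €1 = €10
  P3→Substation1: 75 × €4 = €300
  P4→Substation2: 65 × €4 = €260
Total cost = €850.
P1 ships 35 of its 55, leaving 20.

20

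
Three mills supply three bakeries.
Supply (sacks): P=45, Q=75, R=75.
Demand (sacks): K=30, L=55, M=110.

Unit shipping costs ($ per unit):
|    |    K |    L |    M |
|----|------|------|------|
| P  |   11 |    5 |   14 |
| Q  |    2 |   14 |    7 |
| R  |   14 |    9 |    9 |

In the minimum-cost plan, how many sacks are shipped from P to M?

The minimum-cost plan:
  P->L: 45 × $5 = $225
  Q->K: 30 × $2 = $60
  Q->M: 45 × $7 = $315
  R->L: 10 × $9 = $90
  R->M: 65 × $9 = $585
Total cost = $1275.
The route P→M is not used.

0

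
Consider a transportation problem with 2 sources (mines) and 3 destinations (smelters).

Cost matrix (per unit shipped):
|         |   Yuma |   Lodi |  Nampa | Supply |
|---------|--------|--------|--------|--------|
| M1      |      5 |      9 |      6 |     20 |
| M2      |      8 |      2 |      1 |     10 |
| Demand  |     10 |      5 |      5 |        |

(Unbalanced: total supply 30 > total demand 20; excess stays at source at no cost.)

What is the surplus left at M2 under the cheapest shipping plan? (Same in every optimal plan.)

0

Minimum-cost shipments:
  M1 to Yuma: 10 tons
  M2 to Lodi: 5 tons
  M2 to Nampa: 5 tons
Total cost = 65.
M2 ships 10 of its 10, leaving 0.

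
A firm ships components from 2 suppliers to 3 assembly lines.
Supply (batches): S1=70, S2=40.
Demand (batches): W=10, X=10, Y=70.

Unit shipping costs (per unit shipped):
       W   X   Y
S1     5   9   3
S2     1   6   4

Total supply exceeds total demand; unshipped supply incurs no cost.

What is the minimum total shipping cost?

Optimal allocation:
  S1–Y: 70 × 3 = 210
  S2–W: 10 × 1 = 10
  S2–X: 10 × 6 = 60
Total = 210 + 10 + 60 = 280.

280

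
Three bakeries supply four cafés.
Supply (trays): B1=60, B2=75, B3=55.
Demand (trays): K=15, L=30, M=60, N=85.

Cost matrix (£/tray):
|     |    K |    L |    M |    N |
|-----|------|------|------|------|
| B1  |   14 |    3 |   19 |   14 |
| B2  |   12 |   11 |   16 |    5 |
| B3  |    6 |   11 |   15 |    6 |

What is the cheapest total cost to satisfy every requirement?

Optimal allocation:
  B1 to L: 30 × £3 = £90
  B1 to M: 30 × £19 = £570
  B2 to N: 75 × £5 = £375
  B3 to K: 15 × £6 = £90
  B3 to M: 30 × £15 = £450
  B3 to N: 10 × £6 = £60
Total = 90 + 570 + 375 + 90 + 450 + 60 = £1635.

1635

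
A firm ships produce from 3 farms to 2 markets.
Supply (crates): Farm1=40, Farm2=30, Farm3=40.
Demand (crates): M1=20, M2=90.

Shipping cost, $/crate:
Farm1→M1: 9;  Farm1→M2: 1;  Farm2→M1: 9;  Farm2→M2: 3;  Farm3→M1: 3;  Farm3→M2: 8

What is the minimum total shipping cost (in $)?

A cheapest plan:
  Farm1–M2: 40 crates
  Farm2–M2: 30 crates
  Farm3–M1: 20 crates
  Farm3–M2: 20 crates
Total cost = $350.

350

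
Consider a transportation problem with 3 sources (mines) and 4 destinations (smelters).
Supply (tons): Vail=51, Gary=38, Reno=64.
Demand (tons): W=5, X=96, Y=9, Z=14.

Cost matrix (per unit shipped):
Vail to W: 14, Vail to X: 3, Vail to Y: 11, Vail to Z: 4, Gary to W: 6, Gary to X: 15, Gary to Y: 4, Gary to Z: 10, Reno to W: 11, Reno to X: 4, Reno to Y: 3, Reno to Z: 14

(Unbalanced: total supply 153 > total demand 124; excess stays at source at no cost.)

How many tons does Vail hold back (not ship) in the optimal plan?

Minimum-cost shipments:
  Vail to X: 37 × 3 = 111
  Vail to Z: 14 × 4 = 56
  Gary to W: 5 × 6 = 30
  Gary to Y: 4 × 4 = 16
  Reno to X: 59 × 4 = 236
  Reno to Y: 5 × 3 = 15
Total cost = 464.
Vail ships 51 of its 51, leaving 0.

0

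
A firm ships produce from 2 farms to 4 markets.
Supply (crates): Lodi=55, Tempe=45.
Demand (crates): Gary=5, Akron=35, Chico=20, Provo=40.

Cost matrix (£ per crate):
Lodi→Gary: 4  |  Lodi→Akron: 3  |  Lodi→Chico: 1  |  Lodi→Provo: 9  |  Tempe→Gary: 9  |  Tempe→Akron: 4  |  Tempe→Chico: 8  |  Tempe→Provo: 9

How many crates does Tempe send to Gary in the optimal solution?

0

Optimal shipments:
  Lodi–Gary: 5 × £4 = £20
  Lodi–Akron: 30 × £3 = £90
  Lodi–Chico: 20 × £1 = £20
  Tempe–Akron: 5 × £4 = £20
  Tempe–Provo: 40 × £9 = £360
Total cost = £510.
The route Tempe→Gary is not used.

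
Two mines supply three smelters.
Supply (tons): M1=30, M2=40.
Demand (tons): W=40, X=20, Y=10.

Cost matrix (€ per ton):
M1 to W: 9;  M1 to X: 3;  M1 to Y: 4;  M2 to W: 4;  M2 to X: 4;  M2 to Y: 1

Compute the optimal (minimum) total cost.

An optimal shipping plan:
  M1 to X: 20 tons
  M1 to Y: 10 tons
  M2 to W: 40 tons
Total cost = €260.

260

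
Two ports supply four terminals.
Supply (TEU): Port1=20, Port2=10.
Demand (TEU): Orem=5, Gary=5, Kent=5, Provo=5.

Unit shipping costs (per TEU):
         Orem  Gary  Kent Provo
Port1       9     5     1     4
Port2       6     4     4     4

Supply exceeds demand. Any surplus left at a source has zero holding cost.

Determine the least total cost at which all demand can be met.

Optimal allocation:
  Port1–Kent: 5 × 1 = 5
  Port1–Provo: 5 × 4 = 20
  Port2–Orem: 5 × 6 = 30
  Port2–Gary: 5 × 4 = 20
Total = 5 + 20 + 30 + 20 = 75.
(Supply check: Port1 ships 10; Port2 ships 10.)

75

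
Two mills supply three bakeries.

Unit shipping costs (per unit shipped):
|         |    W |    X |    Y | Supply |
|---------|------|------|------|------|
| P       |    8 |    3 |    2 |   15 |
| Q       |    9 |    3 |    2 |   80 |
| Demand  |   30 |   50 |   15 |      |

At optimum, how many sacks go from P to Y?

Optimal shipments:
  P->W: 15 sacks
  Q->W: 15 sacks
  Q->X: 50 sacks
  Q->Y: 15 sacks
Total cost = 435.
The route P→Y is not used.

0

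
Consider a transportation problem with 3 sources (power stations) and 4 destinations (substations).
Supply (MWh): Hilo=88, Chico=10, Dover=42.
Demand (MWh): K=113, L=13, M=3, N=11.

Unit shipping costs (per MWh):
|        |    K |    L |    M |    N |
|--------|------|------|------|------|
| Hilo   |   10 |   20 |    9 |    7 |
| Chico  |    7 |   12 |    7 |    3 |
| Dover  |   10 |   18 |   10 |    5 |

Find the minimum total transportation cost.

1386

An optimal shipping plan:
  Hilo→K: 85 × 10 = 850
  Hilo→M: 3 × 9 = 27
  Chico→L: 10 × 12 = 120
  Dover→K: 28 × 10 = 280
  Dover→L: 3 × 18 = 54
  Dover→N: 11 × 5 = 55
Total = 850 + 27 + 120 + 280 + 54 + 55 = 1386.
(Supply check: Hilo ships 88; Chico ships 10; Dover ships 42.)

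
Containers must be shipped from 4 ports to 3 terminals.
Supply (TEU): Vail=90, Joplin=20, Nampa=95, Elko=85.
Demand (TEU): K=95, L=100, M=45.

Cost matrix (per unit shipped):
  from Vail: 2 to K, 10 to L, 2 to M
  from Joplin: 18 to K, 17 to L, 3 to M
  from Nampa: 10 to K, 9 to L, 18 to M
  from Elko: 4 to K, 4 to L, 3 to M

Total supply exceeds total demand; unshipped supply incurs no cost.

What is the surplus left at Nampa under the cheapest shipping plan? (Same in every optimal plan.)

50

An optimal plan:
  Vail–K: 90 TEU
  Joplin–M: 20 TEU
  Nampa–L: 45 TEU
  Elko–K: 5 TEU
  Elko–L: 55 TEU
  Elko–M: 25 TEU
Total cost = 960.
Nampa ships 45 of its 95, leaving 50.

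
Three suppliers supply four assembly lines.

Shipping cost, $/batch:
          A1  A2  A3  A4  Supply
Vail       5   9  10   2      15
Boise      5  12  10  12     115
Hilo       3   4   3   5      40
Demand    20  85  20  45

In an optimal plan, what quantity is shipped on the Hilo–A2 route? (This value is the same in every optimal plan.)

Optimal shipments:
  Vail–A4: 15 × $2 = $30
  Boise–A1: 20 × $5 = $100
  Boise–A2: 45 × $12 = $540
  Boise–A3: 20 × $10 = $200
  Boise–A4: 30 × $12 = $360
  Hilo–A2: 40 × $4 = $160
Total cost = $1390.
So Hilo→A2 carries 40 batches.

40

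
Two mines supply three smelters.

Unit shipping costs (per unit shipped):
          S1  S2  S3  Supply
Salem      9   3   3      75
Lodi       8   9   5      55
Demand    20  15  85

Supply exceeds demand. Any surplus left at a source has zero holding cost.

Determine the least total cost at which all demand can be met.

510

Optimal allocation:
  Salem→S2: 15 × 3 = 45
  Salem→S3: 60 × 3 = 180
  Lodi→S1: 20 × 8 = 160
  Lodi→S3: 25 × 5 = 125
Total = 45 + 180 + 160 + 125 = 510.
(Supply check: Salem ships 75; Lodi ships 45.)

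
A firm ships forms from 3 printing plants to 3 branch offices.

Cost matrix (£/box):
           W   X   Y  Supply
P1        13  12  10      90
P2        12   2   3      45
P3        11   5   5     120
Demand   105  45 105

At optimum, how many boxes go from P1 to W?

Solving gives:
  P1 to W: 90 × £13 = £1170
  P2 to X: 45 × £2 = £90
  P3 to W: 15 × £11 = £165
  P3 to Y: 105 × £5 = £525
Total cost = £1950.
So P1→W carries 90 boxes.

90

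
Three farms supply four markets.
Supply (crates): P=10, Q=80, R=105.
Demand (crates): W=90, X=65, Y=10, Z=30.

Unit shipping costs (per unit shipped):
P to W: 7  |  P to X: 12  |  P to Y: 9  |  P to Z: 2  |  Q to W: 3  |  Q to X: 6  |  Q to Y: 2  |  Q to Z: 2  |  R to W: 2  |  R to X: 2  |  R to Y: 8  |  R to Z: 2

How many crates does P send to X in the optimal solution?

Solving gives:
  P to Z: 10 crates
  Q to W: 50 crates
  Q to Y: 10 crates
  Q to Z: 20 crates
  R to W: 40 crates
  R to X: 65 crates
Total cost = 440.
The route P→X is not used.

0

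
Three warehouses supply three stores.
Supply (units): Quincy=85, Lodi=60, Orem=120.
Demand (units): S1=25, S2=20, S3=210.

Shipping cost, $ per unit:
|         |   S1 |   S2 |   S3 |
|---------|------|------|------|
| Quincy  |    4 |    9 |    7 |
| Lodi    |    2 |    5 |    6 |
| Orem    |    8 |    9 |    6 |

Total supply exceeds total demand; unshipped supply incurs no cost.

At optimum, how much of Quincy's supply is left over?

An optimal plan:
  Quincy->S3: 75 units
  Lodi->S1: 25 units
  Lodi->S2: 20 units
  Lodi->S3: 15 units
  Orem->S3: 120 units
Total cost = $1485.
Quincy ships 75 of its 85, leaving 10.

10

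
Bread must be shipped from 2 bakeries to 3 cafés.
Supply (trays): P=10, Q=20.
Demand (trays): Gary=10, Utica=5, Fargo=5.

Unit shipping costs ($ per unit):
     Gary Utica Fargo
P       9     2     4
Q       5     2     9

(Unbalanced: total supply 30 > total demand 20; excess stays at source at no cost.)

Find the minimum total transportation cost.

A cheapest plan:
  P->Utica: 5 × $2 = $10
  P->Fargo: 5 × $4 = $20
  Q->Gary: 10 × $5 = $50
Total = 10 + 20 + 50 = $80.
(Supply check: P ships 10; Q ships 10.)

80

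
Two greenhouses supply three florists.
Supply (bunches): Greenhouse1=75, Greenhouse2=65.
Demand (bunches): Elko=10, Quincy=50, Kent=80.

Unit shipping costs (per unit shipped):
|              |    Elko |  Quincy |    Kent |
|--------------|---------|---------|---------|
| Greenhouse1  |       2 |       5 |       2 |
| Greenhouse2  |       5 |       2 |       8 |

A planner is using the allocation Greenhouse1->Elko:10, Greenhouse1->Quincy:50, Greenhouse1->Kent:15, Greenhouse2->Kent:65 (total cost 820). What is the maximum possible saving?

Current plan cost = 10·2 + 50·5 + 15·2 + 65·8 = 820.
Optimal plan:
  Greenhouse1 to Kent: 75 bunches
  Greenhouse2 to Elko: 10 bunches
  Greenhouse2 to Quincy: 50 bunches
  Greenhouse2 to Kent: 5 bunches
Optimal cost = 340.
Saving = 820 − 340 = 480.

480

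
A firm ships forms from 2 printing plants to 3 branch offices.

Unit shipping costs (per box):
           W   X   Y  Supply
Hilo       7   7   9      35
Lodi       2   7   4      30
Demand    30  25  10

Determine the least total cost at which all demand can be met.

A cheapest plan:
  Hilo->W: 10 boxes
  Hilo->X: 25 boxes
  Lodi->W: 20 boxes
  Lodi->Y: 10 boxes
Total cost = 325.

325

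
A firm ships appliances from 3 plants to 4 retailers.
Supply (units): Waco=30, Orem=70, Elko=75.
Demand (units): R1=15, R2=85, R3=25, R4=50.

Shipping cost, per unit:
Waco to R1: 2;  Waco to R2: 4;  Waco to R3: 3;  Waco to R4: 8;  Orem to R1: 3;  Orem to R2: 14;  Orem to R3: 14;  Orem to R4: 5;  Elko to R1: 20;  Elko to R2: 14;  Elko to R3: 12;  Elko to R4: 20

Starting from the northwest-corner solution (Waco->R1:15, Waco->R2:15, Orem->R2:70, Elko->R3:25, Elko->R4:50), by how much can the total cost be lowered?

Current plan cost = 15·2 + 15·4 + 70·14 + 25·12 + 50·20 = 2370.
Optimal plan:
  Waco->R2: 30 × 4 = 120
  Orem->R1: 15 × 3 = 45
  Orem->R2: 5 × 14 = 70
  Orem->R4: 50 × 5 = 250
  Elko->R2: 50 × 14 = 700
  Elko->R3: 25 × 12 = 300
Optimal cost = 1485.
Saving = 2370 − 1485 = 885.

885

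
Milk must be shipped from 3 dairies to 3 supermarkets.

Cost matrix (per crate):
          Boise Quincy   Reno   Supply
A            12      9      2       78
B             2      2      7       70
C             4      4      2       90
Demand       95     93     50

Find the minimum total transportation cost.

One minimum-cost allocation:
  A->Quincy: 28 × 9 = 252
  A->Reno: 50 × 2 = 100
  B->Boise: 5 × 2 = 10
  B->Quincy: 65 × 2 = 130
  C->Boise: 90 × 4 = 360
Total = 252 + 100 + 10 + 130 + 360 = 852.

852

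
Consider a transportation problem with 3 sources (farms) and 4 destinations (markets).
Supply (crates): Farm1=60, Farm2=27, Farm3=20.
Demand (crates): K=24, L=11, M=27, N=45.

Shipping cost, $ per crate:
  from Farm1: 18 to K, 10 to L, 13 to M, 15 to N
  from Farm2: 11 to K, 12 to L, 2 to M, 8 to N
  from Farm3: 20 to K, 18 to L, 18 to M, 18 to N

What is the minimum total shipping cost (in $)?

A cheapest plan:
  Farm1–K: 4 × $18 = $72
  Farm1–L: 11 × $10 = $110
  Farm1–N: 45 × $15 = $675
  Farm2–M: 27 × $2 = $54
  Farm3–K: 20 × $20 = $400
Total = 72 + 110 + 675 + 54 + 400 = $1311.

1311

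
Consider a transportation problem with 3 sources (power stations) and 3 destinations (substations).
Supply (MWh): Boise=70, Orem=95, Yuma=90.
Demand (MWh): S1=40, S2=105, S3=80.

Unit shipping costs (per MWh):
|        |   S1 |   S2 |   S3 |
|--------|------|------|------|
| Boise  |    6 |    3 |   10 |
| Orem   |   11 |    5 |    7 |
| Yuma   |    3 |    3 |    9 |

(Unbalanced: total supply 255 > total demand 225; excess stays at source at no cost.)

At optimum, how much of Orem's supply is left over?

15

Minimum-cost shipments:
  Boise to S2: 70 × 3 = 210
  Orem to S3: 80 × 7 = 560
  Yuma to S1: 40 × 3 = 120
  Yuma to S2: 35 × 3 = 105
Total cost = 995.
Orem ships 80 of its 95, leaving 15.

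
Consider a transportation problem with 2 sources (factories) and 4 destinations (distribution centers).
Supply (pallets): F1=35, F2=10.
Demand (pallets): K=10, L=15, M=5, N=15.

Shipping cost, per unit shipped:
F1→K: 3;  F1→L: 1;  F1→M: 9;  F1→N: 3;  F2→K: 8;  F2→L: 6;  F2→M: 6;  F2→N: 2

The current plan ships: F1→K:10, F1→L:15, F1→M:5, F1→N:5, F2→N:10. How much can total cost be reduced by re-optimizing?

Current plan cost = 10·3 + 15·1 + 5·9 + 5·3 + 10·2 = 125.
Optimal plan:
  F1–K: 10 × 3 = 30
  F1–L: 15 × 1 = 15
  F1–N: 10 × 3 = 30
  F2–M: 5 × 6 = 30
  F2–N: 5 × 2 = 10
Optimal cost = 115.
Saving = 125 − 115 = 10.

10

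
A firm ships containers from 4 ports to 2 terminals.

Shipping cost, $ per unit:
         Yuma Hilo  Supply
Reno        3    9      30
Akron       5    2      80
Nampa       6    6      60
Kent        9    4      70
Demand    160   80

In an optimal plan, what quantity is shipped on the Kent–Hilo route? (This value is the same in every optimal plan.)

The minimum-cost plan:
  Reno to Yuma: 30 × $3 = $90
  Akron to Yuma: 70 × $5 = $350
  Akron to Hilo: 10 × $2 = $20
  Nampa to Yuma: 60 × $6 = $360
  Kent to Hilo: 70 × $4 = $280
Total cost = $1100.
So Kent→Hilo carries 70 TEU.

70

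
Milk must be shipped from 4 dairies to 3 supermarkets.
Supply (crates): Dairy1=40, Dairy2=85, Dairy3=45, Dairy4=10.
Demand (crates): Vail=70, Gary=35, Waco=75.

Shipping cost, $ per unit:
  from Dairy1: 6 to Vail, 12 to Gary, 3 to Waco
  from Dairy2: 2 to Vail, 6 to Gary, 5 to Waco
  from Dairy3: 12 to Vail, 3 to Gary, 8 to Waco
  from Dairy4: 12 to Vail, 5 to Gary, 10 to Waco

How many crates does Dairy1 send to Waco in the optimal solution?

40

The minimum-cost plan:
  Dairy1→Waco: 40 crates
  Dairy2→Vail: 70 crates
  Dairy2→Waco: 15 crates
  Dairy3→Gary: 25 crates
  Dairy3→Waco: 20 crates
  Dairy4→Gary: 10 crates
Total cost = $620.
So Dairy1→Waco carries 40 crates.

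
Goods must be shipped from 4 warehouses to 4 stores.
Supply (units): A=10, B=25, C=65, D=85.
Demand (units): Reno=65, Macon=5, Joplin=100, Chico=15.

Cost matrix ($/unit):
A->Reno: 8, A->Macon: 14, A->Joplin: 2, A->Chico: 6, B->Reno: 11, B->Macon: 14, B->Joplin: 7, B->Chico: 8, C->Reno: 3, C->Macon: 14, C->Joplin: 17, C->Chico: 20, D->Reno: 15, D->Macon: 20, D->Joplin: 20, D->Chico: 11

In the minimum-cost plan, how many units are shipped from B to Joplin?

25

The minimum-cost plan:
  A→Joplin: 10 × $2 = $20
  B→Joplin: 25 × $7 = $175
  C→Reno: 65 × $3 = $195
  D→Macon: 5 × $20 = $100
  D→Joplin: 65 × $20 = $1300
  D→Chico: 15 × $11 = $165
Total cost = $1955.
So B→Joplin carries 25 units.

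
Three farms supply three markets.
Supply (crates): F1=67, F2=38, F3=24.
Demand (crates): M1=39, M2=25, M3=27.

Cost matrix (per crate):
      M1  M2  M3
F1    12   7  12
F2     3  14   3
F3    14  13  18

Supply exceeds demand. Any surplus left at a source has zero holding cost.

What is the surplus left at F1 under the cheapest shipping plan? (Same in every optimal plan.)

An optimal plan:
  F1->M1: 1 × 12 = 12
  F1->M2: 25 × 7 = 175
  F1->M3: 27 × 12 = 324
  F2->M1: 38 × 3 = 114
Total cost = 625.
F1 ships 53 of its 67, leaving 14.

14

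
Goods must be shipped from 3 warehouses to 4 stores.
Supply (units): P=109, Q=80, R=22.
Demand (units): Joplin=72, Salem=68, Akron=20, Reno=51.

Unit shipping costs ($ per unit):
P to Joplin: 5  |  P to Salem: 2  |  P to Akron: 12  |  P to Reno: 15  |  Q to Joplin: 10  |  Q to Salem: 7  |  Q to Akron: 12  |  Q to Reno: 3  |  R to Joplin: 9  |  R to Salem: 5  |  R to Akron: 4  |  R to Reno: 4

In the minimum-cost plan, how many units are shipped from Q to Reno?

51

Optimal shipments:
  P->Joplin: 43 × $5 = $215
  P->Salem: 66 × $2 = $132
  Q->Joplin: 29 × $10 = $290
  Q->Reno: 51 × $3 = $153
  R->Salem: 2 × $5 = $10
  R->Akron: 20 × $4 = $80
Total cost = $880.
So Q→Reno carries 51 units.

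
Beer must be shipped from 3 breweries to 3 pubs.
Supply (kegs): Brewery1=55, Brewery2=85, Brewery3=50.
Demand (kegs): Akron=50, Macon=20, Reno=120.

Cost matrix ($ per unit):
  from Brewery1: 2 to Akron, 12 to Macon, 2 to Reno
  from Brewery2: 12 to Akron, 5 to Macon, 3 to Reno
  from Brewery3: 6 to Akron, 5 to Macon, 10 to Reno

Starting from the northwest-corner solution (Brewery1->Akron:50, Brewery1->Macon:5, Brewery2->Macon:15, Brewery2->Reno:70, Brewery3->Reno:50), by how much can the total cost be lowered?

300

Current plan cost = 50·2 + 5·12 + 15·5 + 70·3 + 50·10 = $945.
Optimal plan:
  Brewery1–Akron: 20 kegs
  Brewery1–Reno: 35 kegs
  Brewery2–Reno: 85 kegs
  Brewery3–Akron: 30 kegs
  Brewery3–Macon: 20 kegs
Optimal cost = $645.
Saving = 945 − 645 = $300.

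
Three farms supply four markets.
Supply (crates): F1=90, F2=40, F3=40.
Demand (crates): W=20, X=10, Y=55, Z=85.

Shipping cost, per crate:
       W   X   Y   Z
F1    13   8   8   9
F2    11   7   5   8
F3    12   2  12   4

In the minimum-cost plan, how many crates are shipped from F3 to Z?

Solving gives:
  F1->W: 20 × 13 = 260
  F1->Y: 15 × 8 = 120
  F1->Z: 55 × 9 = 495
  F2->Y: 40 × 5 = 200
  F3->X: 10 × 2 = 20
  F3->Z: 30 × 4 = 120
Total cost = 1215.
So F3→Z carries 30 crates.

30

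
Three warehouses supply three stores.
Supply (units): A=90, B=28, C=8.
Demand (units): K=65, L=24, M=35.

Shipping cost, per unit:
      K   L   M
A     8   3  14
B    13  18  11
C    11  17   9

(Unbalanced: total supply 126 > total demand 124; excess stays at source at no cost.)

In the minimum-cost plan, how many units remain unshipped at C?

An optimal plan:
  A->K: 65 units
  A->L: 24 units
  B->M: 27 units
  C->M: 8 units
Total cost = 961.
C ships 8 of its 8, leaving 0.

0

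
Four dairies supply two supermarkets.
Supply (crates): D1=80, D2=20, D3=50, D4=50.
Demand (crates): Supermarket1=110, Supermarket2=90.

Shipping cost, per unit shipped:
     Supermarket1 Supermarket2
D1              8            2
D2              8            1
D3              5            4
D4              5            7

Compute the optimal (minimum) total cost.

Optimal allocation:
  D1 to Supermarket1: 10 crates
  D1 to Supermarket2: 70 crates
  D2 to Supermarket2: 20 crates
  D3 to Supermarket1: 50 crates
  D4 to Supermarket1: 50 crates
Total cost = 740.
(Supply check: D1 ships 80; D2 ships 20; D3 ships 50; D4 ships 50.)

740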